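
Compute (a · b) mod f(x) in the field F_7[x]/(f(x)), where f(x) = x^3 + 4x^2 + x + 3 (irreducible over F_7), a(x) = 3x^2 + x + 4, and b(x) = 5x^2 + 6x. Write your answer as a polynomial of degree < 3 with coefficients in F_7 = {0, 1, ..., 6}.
a · b ≡ 5x^2 + 2x + 6 (mod f(x))

Multiply in F_7[x]: a(x)·b(x) = (3x^2 + x + 4)·(5x^2 + 6x) = x^4 + 2x^3 + 5x^2 + 3x. This has degree ≥ 3, so divide by f(x) over F_7: x^4 + 2x^3 + 5x^2 + 3x = (x + 5)·(x^3 + 4x^2 + x + 3) + (5x^2 + 2x + 6). Hence a·b ≡ 5x^2 + 2x + 6 (mod f). (F_7[x]/(f) is a field with 7^3 = 343 elements since f is irreducible of degree 3.)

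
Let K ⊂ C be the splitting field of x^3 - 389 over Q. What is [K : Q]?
[K : Q] = 6

The roots of x^3 - 389 are ∛389, ω∛389, ω^2∛389 where ω = e^(2πi/3) is a primitive cube root of unity, so K = Q(∛389, ω). Now [Q(∛389):Q] = 3 (since 389 is not a perfect cube, x^3 - 389 is irreducible) and [Q(ω):Q] = 2. Both 2 and 3 divide [K:Q], and [K:Q] ≤ 3·2 = 6, so [K:Q] = 6. (Equivalently: Q(∛389) ⊂ R but ω ∉ R, so [K : Q(∛389)] = 2.)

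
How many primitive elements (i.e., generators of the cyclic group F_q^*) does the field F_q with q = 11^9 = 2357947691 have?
There are φ(2357947690) = 765889344 primitive elements

F_q^* is cyclic of order q - 1 = 2357947690. A cyclic group of order m has exactly φ(m) generators. Here m = 2357947690 = 2 · 5 · 7 · 19 · 1772893, so the number of primitive elements is φ(2357947690) = 765889344.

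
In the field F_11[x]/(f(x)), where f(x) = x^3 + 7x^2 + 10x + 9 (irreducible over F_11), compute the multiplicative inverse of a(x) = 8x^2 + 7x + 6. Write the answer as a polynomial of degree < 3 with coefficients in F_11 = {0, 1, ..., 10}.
a(x)^(-1) ≡ 4x^2 + 2x + 7 (mod f(x))

Since f is irreducible over F_11, F_11[x]/(f) is a field and a(x) ≠ 0 has an inverse. Apply the extended Euclidean algorithm to f(x) and a(x) in F_11[x]: f(x) = (7x + 3)·a(x) + (2x + 2);  a(x) = (4x + 5)·(2x + 2) + (7). The last nonzero remainder is the constant 7 = gcd(f, a) in F_11. Back-substituting through the division chain expresses 7 = s(x)·a(x) + t(x)·f(x) with s(x) ≡ 6x^2 + 3x + 5 (mod f), so (6x^2 + 3x + 5)·a(x) ≡ 7 (mod f). Multiplying by 7^(-1) ≡ 8 in F_11 gives a(x)^(-1) ≡ 8·(6x^2 + 3x + 5) ≡ 4x^2 + 2x + 7 (mod f). Check: (8x^2 + 7x + 6)·(4x^2 + 2x + 7) = 10x^4 + 6x^2 + 6x + 9 ≡ 1 (mod x^3 + 7x^2 + 10x + 9).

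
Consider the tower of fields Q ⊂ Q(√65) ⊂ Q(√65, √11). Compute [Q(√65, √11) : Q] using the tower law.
[Q(√65, √11) : Q] = 4

[Q(√65):Q] = 2 (min poly x^2 - 65, irreducible since 65 is squarefree > 1). For the top step, suppose √11 ∈ Q(√65), say √11 = c + d√65 with c, d ∈ Q. Squaring: 11 = c^2 + 65d^2 + 2cd√65. Since √65 ∉ Q this forces 2cd = 0. If d = 0 then √11 = c ∈ Q, contradicting 11 squarefree > 1. If c = 0 then 11 = 65d^2, so 65·11 = (65d)^2 is a perfect square in Q — but 65·11 = 715 is not a perfect square (since 65 and 11 are distinct squarefree integers). Contradiction. Hence √11 ∉ Q(√65), so x^2 - 11 stays irreducible over Q(√65) and [Q(√65, √11) : Q(√65)] = 2. By the tower law, [Q(√65, √11) : Q] = 2 · 2 = 4.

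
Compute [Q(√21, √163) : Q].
[Q(√21, √163) : Q] = 4

[Q(√21):Q] = 2 (min poly x^2 - 21, irreducible since 21 is squarefree > 1). For the top step, suppose √163 ∈ Q(√21), say √163 = c + d√21 with c, d ∈ Q. Squaring: 163 = c^2 + 21d^2 + 2cd√21. Since √21 ∉ Q this forces 2cd = 0. If d = 0 then √163 = c ∈ Q, contradicting 163 squarefree > 1. If c = 0 then 163 = 21d^2, so 21·163 = (21d)^2 is a perfect square in Q — but 21·163 = 3423 is not a perfect square (since 21 and 163 are distinct squarefree integers). Contradiction. Hence √163 ∉ Q(√21), so x^2 - 163 stays irreducible over Q(√21) and [Q(√21, √163) : Q(√21)] = 2. By the tower law, [Q(√21, √163) : Q] = 2 · 2 = 4.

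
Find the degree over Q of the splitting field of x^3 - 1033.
[K : Q] = 6

The roots of x^3 - 1033 are ∛1033, ω∛1033, ω^2∛1033 where ω = e^(2πi/3) is a primitive cube root of unity, so K = Q(∛1033, ω). Now [Q(∛1033):Q] = 3 (since 1033 is not a perfect cube, x^3 - 1033 is irreducible) and [Q(ω):Q] = 2. Both 2 and 3 divide [K:Q], and [K:Q] ≤ 3·2 = 6, so [K:Q] = 6. (Equivalently: Q(∛1033) ⊂ R but ω ∉ R, so [K : Q(∛1033)] = 2.)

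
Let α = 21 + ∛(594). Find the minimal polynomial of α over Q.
m_α(x) = x^3 - 63x^2 + 1323x - 9855

Set β = α - 21 = ∛(594), so β^3 = 594. Then (α - 21)^3 - 594 = 0, i.e. α is a root of g(x) = (x - 21)^3 - 594 = x^3 - 63x^2 + 1323x - 9855. Since g(x) = h(x - 21) where h(x) = x^3 - 594, and h is irreducible over Q (because 594 is not a perfect cube, so h has no rational root, and a monic cubic with no rational root is irreducible), g is also irreducible (irreducibility is preserved under the substitution x → x - 21). Hence m_α(x) = x^3 - 63x^2 + 1323x - 9855.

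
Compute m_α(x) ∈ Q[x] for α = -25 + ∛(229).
m_α(x) = x^3 + 75x^2 + 1875x + 15396

Set β = α + 25 = ∛(229), so β^3 = 229. Then (α + 25)^3 - 229 = 0, i.e. α is a root of g(x) = (x + 25)^3 - 229 = x^3 + 75x^2 + 1875x + 15396. Since g(x) = h(x + 25) where h(x) = x^3 - 229, and h is irreducible over Q (because 229 is not a perfect cube, so h has no rational root, and a monic cubic with no rational root is irreducible), g is also irreducible (irreducibility is preserved under the substitution x → x + 25). Hence m_α(x) = x^3 + 75x^2 + 1875x + 15396.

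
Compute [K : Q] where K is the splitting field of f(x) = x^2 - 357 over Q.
[K : Q] = 2

f(x) = x^2 - 357 factors as (x - √357)(x + √357). The splitting field is K = Q(√357). Since 357 is squarefree and > 1, it is not a perfect square, so x^2 - 357 is irreducible over Q and [Q(√357) : Q] = 2. Hence [K : Q] = 2.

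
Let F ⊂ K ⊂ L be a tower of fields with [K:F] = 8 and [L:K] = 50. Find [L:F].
[L:F] = 400

The tower law says that for any tower of field extensions F ⊂ K ⊂ L with finite degrees, [L:F] = [L:K] · [K:F]. Here this gives [L:F] = 50 · 8 = 400.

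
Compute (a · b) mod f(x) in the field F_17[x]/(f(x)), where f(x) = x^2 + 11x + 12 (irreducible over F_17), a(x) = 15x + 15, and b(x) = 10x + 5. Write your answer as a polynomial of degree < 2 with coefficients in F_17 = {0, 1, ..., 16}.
a · b ≡ 3x + 9 (mod f(x))

Multiply in F_17[x]: a(x)·b(x) = (15x + 15)·(10x + 5) = 14x^2 + 4x + 7. This has degree ≥ 2, so divide by f(x) over F_17: 14x^2 + 4x + 7 = (14)·(x^2 + 11x + 12) + (3x + 9). Hence a·b ≡ 3x + 9 (mod f). (F_17[x]/(f) is a field with 17^2 = 289 elements since f is irreducible of degree 2.)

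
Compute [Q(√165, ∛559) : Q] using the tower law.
[Q(√165, ∛559) : Q] = 6

Let L = Q(√165, ∛559). Since Q(√165) ⊂ L and [Q(√165):Q] = 2, the tower law gives 2 | [L:Q]. Likewise Q(∛559) ⊂ L with [Q(∛559):Q] = 3 (because 559 is not a perfect cube), so 3 | [L:Q]. As gcd(2,3) = 1, [L:Q] is divisible by 6. Conversely L is generated over Q by √165 and ∛559, so [L:Q] ≤ 2·3 = 6. Therefore [Q(√165, ∛559) : Q] = 6.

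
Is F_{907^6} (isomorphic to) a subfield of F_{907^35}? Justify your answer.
No: F_{907^6} is not a subfield of F_{907^35}

F_{p^m} embeds in F_{p^n} iff m | n. Here 6 ∤ 35 (since 35 = 5·6 + 5 with remainder 5 ≠ 0), so F_{907^6} is not a subfield of F_{907^35}. Equivalently: if it were, the tower law would give 6 = [F_{907^6}:F_907] dividing [F_{907^35}:F_907] = 35, contradiction.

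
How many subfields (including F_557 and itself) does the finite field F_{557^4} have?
F_{557^4} has 3 subfields

The subfields of F_{p^n} are exactly the fields F_{p^d} for d | n (each is the fixed field of the unique index-d subgroup of Gal(F_{p^n}/F_p) ≅ Z/nZ). The divisors of n = 4 are {1, 2, 4}, giving 3 subfields: F_{557^1}, F_{557^2}, F_{557^4}.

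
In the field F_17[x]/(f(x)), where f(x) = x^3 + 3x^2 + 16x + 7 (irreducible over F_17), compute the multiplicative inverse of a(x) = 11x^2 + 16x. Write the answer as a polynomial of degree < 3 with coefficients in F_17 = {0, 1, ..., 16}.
a(x)^(-1) ≡ 10x^2 + 15x + 7 (mod f(x))

Since f is irreducible over F_17, F_17[x]/(f) is a field and a(x) ≠ 0 has an inverse. Apply the extended Euclidean algorithm to f(x) and a(x) in F_17[x]: f(x) = (14x)·a(x) + (16x + 7);  a(x) = (6x + 9)·(16x + 7) + (5). The last nonzero remainder is the constant 5 = gcd(f, a) in F_17. Back-substituting through the division chain expresses 5 = s(x)·a(x) + t(x)·f(x) with s(x) ≡ 16x^2 + 7x + 1 (mod f), so (16x^2 + 7x + 1)·a(x) ≡ 5 (mod f). Multiplying by 5^(-1) ≡ 7 in F_17 gives a(x)^(-1) ≡ 7·(16x^2 + 7x + 1) ≡ 10x^2 + 15x + 7 (mod f). Check: (11x^2 + 16x)·(10x^2 + 15x + 7) = 8x^4 + 2x^3 + 11x^2 + 10x ≡ 1 (mod x^3 + 3x^2 + 16x + 7).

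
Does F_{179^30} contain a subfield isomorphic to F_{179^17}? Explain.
No: F_{179^17} is not a subfield of F_{179^30}

F_{p^m} embeds in F_{p^n} iff m | n. Here 17 ∤ 30 (since 30 = 1·17 + 13 with remainder 13 ≠ 0), so F_{179^17} is not a subfield of F_{179^30}. Equivalently: if it were, the tower law would give 17 = [F_{179^17}:F_179] dividing [F_{179^30}:F_179] = 30, contradiction.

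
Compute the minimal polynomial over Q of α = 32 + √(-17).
m_α(x) = x^2 - 64x + 1041

From α - 32 = √(-17), squaring gives (α - 32)^2 = -17, i.e. α^2 - 64α + 1024 = -17, so α^2 - 64α + 1041 = 0. The discriminant of x^2 - 64x + 1041 is (-64)^2 - 4·(1041) = 4096 - 4164 = -68, and 4·(-17) is not a perfect square in Q since -17 is squarefree and ≠ 1. Hence x^2 - 64x + 1041 is irreducible over Q and is the minimal polynomial of α.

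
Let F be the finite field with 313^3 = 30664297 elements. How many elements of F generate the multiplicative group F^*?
There are φ(30664296) = 9383040 primitive elements

F_q^* is cyclic of order q - 1 = 30664296. A cyclic group of order m has exactly φ(m) generators. Here m = 30664296 = 2^3 · 3^2 · 13 · 181^2, so the number of primitive elements is φ(30664296) = 9383040.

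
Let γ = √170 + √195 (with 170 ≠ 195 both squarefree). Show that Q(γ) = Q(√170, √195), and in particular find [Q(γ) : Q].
[Q(γ) : Q] = 4 (equivalently, Q(γ) = Q(√170, √195))

Obviously Q(γ) ⊆ Q(√170, √195), and [Q(√170, √195):Q] = 4 (since 170, 195 are distinct squarefree integers > 1 with 33150 not a perfect square). To show equality we compute the minimal polynomial of γ. From γ = √170 + √195: γ^2 = 170 + 2√(33150) + 195 = 365 + 2√(33150), so γ^2 - 365 = 2√(33150); squaring, (γ^2 - 365)^2 = 4·33150, i.e. γ^4 - 730γ^2 + 133225 - 132600 = 0, i.e. γ^4 - 730γ^2 + 625 = 0. So γ is a root of x^4 - 730x^2 + 625. This polynomial is irreducible over Q: it has no rational root (each ±√170 ± √195 is irrational), and any factorization into two quadratics over Q would force √(33150) ∈ Q (pairing opposite roots) or √170, √195 ∈ Q (other pairings), all impossible. Hence [Q(γ):Q] = 4 = [Q(√170, √195):Q], so Q(γ) = Q(√170, √195).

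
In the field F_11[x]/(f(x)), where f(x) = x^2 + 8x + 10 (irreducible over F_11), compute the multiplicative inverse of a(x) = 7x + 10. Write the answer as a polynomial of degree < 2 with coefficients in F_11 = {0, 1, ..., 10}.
a(x)^(-1) ≡ 6x + 8 (mod f(x))

Since f is irreducible over F_11, F_11[x]/(f) is a field and a(x) ≠ 0 has an inverse. Apply the extended Euclidean algorithm to f(x) and a(x) in F_11[x]: f(x) = (8x + 7)·a(x) + (6). The last nonzero remainder is the constant 6 = gcd(f, a) in F_11. Back-substituting through the division chain expresses 6 = s(x)·a(x) + t(x)·f(x) with s(x) ≡ 3x + 4 (mod f), so (3x + 4)·a(x) ≡ 6 (mod f). Multiplying by 6^(-1) ≡ 2 in F_11 gives a(x)^(-1) ≡ 2·(3x + 4) ≡ 6x + 8 (mod f). Check: (7x + 10)·(6x + 8) = 9x^2 + 6x + 3 ≡ 1 (mod x^2 + 8x + 10).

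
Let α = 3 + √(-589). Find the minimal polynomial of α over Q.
m_α(x) = x^2 - 6x + 598

From α - 3 = √(-589), squaring gives (α - 3)^2 = -589, i.e. α^2 - 6α + 9 = -589, so α^2 - 6α + 598 = 0. The discriminant of x^2 - 6x + 598 is (-6)^2 - 4·(598) = 36 - 2392 = -2356, and 4·(-589) is not a perfect square in Q since -589 is squarefree and ≠ 1. Hence x^2 - 6x + 598 is irreducible over Q and is the minimal polynomial of α.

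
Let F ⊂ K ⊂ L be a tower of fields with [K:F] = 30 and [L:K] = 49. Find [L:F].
[L:F] = 1470

The tower law says that for any tower of field extensions F ⊂ K ⊂ L with finite degrees, [L:F] = [L:K] · [K:F]. Here this gives [L:F] = 49 · 30 = 1470.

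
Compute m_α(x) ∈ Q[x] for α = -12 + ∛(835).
m_α(x) = x^3 + 36x^2 + 432x + 893

Set β = α + 12 = ∛(835), so β^3 = 835. Then (α + 12)^3 - 835 = 0, i.e. α is a root of g(x) = (x + 12)^3 - 835 = x^3 + 36x^2 + 432x + 893. Since g(x) = h(x + 12) where h(x) = x^3 - 835, and h is irreducible over Q (because 835 is not a perfect cube, so h has no rational root, and a monic cubic with no rational root is irreducible), g is also irreducible (irreducibility is preserved under the substitution x → x + 12). Hence m_α(x) = x^3 + 36x^2 + 432x + 893.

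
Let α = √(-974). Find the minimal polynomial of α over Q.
m_α(x) = x^2 + 974

α satisfies α^2 + 974 = 0, so x^2 + 974 annihilates α. Since d = -974 is squarefree and ≠ 1, it is not a perfect square in Q, so x^2 + 974 has no rational root and is therefore irreducible over Q (a degree-2 polynomial over a field is irreducible iff it has no root). Hence m_α(x) = x^2 + 974.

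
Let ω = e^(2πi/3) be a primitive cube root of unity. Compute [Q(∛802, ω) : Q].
[Q(∛802, ω) : Q] = 6

[Q(∛802):Q] = 3 (min poly x^3 - 802, irreducible since 802 is not a perfect cube). [Q(ω):Q] = 2 (min poly x^2 + x + 1). Since Q(∛802) ⊂ R and ω ∉ R, we have ω ∉ Q(∛802), so x^2 + x + 1 remains irreducible over Q(∛802) and [Q(∛802, ω) : Q(∛802)] = 2. By the tower law, [Q(∛802, ω) : Q] = 3 · 2 = 6. (In fact Q(∛802, ω) is the splitting field of x^3 - 802 over Q.)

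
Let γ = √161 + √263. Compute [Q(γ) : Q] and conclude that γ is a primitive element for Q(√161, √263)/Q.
[Q(γ) : Q] = 4 (equivalently, Q(γ) = Q(√161, √263))

Obviously Q(γ) ⊆ Q(√161, √263), and [Q(√161, √263):Q] = 4 (since 161, 263 are distinct squarefree integers > 1 with 42343 not a perfect square). To show equality we compute the minimal polynomial of γ. From γ = √161 + √263: γ^2 = 161 + 2√(42343) + 263 = 424 + 2√(42343), so γ^2 - 424 = 2√(42343); squaring, (γ^2 - 424)^2 = 4·42343, i.e. γ^4 - 848γ^2 + 179776 - 169372 = 0, i.e. γ^4 - 848γ^2 + 10404 = 0. So γ is a root of x^4 - 848x^2 + 10404. This polynomial is irreducible over Q: it has no rational root (each ±√161 ± √263 is irrational), and any factorization into two quadratics over Q would force √(42343) ∈ Q (pairing opposite roots) or √161, √263 ∈ Q (other pairings), all impossible. Hence [Q(γ):Q] = 4 = [Q(√161, √263):Q], so Q(γ) = Q(√161, √263).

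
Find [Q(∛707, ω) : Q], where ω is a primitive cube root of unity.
[Q(∛707, ω) : Q] = 6

[Q(∛707):Q] = 3 (min poly x^3 - 707, irreducible since 707 is not a perfect cube). [Q(ω):Q] = 2 (min poly x^2 + x + 1). Since Q(∛707) ⊂ R and ω ∉ R, we have ω ∉ Q(∛707), so x^2 + x + 1 remains irreducible over Q(∛707) and [Q(∛707, ω) : Q(∛707)] = 2. By the tower law, [Q(∛707, ω) : Q] = 3 · 2 = 6. (In fact Q(∛707, ω) is the splitting field of x^3 - 707 over Q.)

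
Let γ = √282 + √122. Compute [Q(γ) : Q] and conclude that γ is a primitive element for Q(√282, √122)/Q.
[Q(γ) : Q] = 4 (equivalently, Q(γ) = Q(√282, √122))

Obviously Q(γ) ⊆ Q(√282, √122), and [Q(√282, √122):Q] = 4 (since 282, 122 are distinct squarefree integers > 1 with 34404 not a perfect square). To show equality we compute the minimal polynomial of γ. From γ = √282 + √122: γ^2 = 282 + 2√(34404) + 122 = 404 + 2√(34404), so γ^2 - 404 = 2√(34404); squaring, (γ^2 - 404)^2 = 4·34404, i.e. γ^4 - 808γ^2 + 163216 - 137616 = 0, i.e. γ^4 - 808γ^2 + 25600 = 0. So γ is a root of x^4 - 808x^2 + 25600. This polynomial is irreducible over Q: it has no rational root (each ±√282 ± √122 is irrational), and any factorization into two quadratics over Q would force √(34404) ∈ Q (pairing opposite roots) or √282, √122 ∈ Q (other pairings), all impossible. Hence [Q(γ):Q] = 4 = [Q(√282, √122):Q], so Q(γ) = Q(√282, √122).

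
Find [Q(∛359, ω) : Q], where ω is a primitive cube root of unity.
[Q(∛359, ω) : Q] = 6

[Q(∛359):Q] = 3 (min poly x^3 - 359, irreducible since 359 is not a perfect cube). [Q(ω):Q] = 2 (min poly x^2 + x + 1). Since Q(∛359) ⊂ R and ω ∉ R, we have ω ∉ Q(∛359), so x^2 + x + 1 remains irreducible over Q(∛359) and [Q(∛359, ω) : Q(∛359)] = 2. By the tower law, [Q(∛359, ω) : Q] = 3 · 2 = 6. (In fact Q(∛359, ω) is the splitting field of x^3 - 359 over Q.)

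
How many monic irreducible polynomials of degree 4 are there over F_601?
There are 32616450300 monic irreducible polynomials of degree 4 over F_601

Each element of F_{601^4} that lies in no proper subfield is a root of exactly one monic irreducible of degree 4 over F_601, and each such polynomial has 4 distinct roots in F_{601^4}. By Möbius inversion the count is N_601(4) = (1/4) Σ_{d|4} μ(4/d) · 601^d = (1/4)(μ(4)·601^1 + μ(2)·601^2 + μ(1)·601^4) = 130465801200/4 = 32616450300.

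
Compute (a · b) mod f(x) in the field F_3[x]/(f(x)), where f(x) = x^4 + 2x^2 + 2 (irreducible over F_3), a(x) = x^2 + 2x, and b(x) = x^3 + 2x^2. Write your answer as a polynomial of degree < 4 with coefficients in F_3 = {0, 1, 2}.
a · b ≡ 2x^3 + x^2 + x + 1 (mod f(x))

Multiply in F_3[x]: a(x)·b(x) = (x^2 + 2x)·(x^3 + 2x^2) = x^5 + x^4 + x^3. This has degree ≥ 4, so divide by f(x) over F_3: x^5 + x^4 + x^3 = (x + 1)·(x^4 + 2x^2 + 2) + (2x^3 + x^2 + x + 1). Hence a·b ≡ 2x^3 + x^2 + x + 1 (mod f). (F_3[x]/(f) is a field with 3^4 = 81 elements since f is irreducible of degree 4.)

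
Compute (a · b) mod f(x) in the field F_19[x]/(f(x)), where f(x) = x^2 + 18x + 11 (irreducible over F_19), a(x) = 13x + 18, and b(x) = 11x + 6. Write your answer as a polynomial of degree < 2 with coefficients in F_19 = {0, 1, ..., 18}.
a · b ≡ x + 17 (mod f(x))

Multiply in F_19[x]: a(x)·b(x) = (13x + 18)·(11x + 6) = 10x^2 + 10x + 13. This has degree ≥ 2, so divide by f(x) over F_19: 10x^2 + 10x + 13 = (10)·(x^2 + 18x + 11) + (x + 17). Hence a·b ≡ x + 17 (mod f). (F_19[x]/(f) is a field with 19^2 = 361 elements since f is irreducible of degree 2.)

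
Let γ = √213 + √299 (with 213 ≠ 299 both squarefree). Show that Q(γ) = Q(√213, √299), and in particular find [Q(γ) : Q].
[Q(γ) : Q] = 4 (equivalently, Q(γ) = Q(√213, √299))

Obviously Q(γ) ⊆ Q(√213, √299), and [Q(√213, √299):Q] = 4 (since 213, 299 are distinct squarefree integers > 1 with 63687 not a perfect square). To show equality we compute the minimal polynomial of γ. From γ = √213 + √299: γ^2 = 213 + 2√(63687) + 299 = 512 + 2√(63687), so γ^2 - 512 = 2√(63687); squaring, (γ^2 - 512)^2 = 4·63687, i.e. γ^4 - 1024γ^2 + 262144 - 254748 = 0, i.e. γ^4 - 1024γ^2 + 7396 = 0. So γ is a root of x^4 - 1024x^2 + 7396. This polynomial is irreducible over Q: it has no rational root (each ±√213 ± √299 is irrational), and any factorization into two quadratics over Q would force √(63687) ∈ Q (pairing opposite roots) or √213, √299 ∈ Q (other pairings), all impossible. Hence [Q(γ):Q] = 4 = [Q(√213, √299):Q], so Q(γ) = Q(√213, √299).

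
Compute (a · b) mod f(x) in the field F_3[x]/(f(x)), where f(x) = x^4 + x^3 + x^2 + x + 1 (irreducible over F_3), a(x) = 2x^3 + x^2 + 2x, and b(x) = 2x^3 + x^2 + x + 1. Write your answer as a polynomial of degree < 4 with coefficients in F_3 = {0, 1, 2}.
a · b ≡ x^3 + 2x^2 + 2x (mod f(x))

Multiply in F_3[x]: a(x)·b(x) = (2x^3 + x^2 + 2x)·(2x^3 + x^2 + x + 1) = x^6 + x^5 + x^4 + 2x^3 + 2x. This has degree ≥ 4, so divide by f(x) over F_3: x^6 + x^5 + x^4 + 2x^3 + 2x = (x^2)·(x^4 + x^3 + x^2 + x + 1) + (x^3 + 2x^2 + 2x). Hence a·b ≡ x^3 + 2x^2 + 2x (mod f). (F_3[x]/(f) is a field with 3^4 = 81 elements since f is irreducible of degree 4.)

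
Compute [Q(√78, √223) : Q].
[Q(√78, √223) : Q] = 4

[Q(√78):Q] = 2 (min poly x^2 - 78, irreducible since 78 is squarefree > 1). For the top step, suppose √223 ∈ Q(√78), say √223 = c + d√78 with c, d ∈ Q. Squaring: 223 = c^2 + 78d^2 + 2cd√78. Since √78 ∉ Q this forces 2cd = 0. If d = 0 then √223 = c ∈ Q, contradicting 223 squarefree > 1. If c = 0 then 223 = 78d^2, so 78·223 = (78d)^2 is a perfect square in Q — but 78·223 = 17394 is not a perfect square (since 78 and 223 are distinct squarefree integers). Contradiction. Hence √223 ∉ Q(√78), so x^2 - 223 stays irreducible over Q(√78) and [Q(√78, √223) : Q(√78)] = 2. By the tower law, [Q(√78, √223) : Q] = 2 · 2 = 4.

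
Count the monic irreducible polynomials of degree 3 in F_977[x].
There are 310857952 monic irreducible polynomials of degree 3 over F_977

Each element of F_{977^3} that lies in no proper subfield is a root of exactly one monic irreducible of degree 3 over F_977, and each such polynomial has 3 distinct roots in F_{977^3}. By Möbius inversion the count is N_977(3) = (1/3) Σ_{d|3} μ(3/d) · 977^d = (1/3)(μ(3)·977^1 + μ(1)·977^3) = 932573856/3 = 310857952.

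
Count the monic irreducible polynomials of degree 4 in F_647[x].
There are 43808269068 monic irreducible polynomials of degree 4 over F_647

Each element of F_{647^4} that lies in no proper subfield is a root of exactly one monic irreducible of degree 4 over F_647, and each such polynomial has 4 distinct roots in F_{647^4}. By Möbius inversion the count is N_647(4) = (1/4) Σ_{d|4} μ(4/d) · 647^d = (1/4)(μ(4)·647^1 + μ(2)·647^2 + μ(1)·647^4) = 175233076272/4 = 43808269068.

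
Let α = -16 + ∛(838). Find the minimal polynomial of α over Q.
m_α(x) = x^3 + 48x^2 + 768x + 3258

Set β = α + 16 = ∛(838), so β^3 = 838. Then (α + 16)^3 - 838 = 0, i.e. α is a root of g(x) = (x + 16)^3 - 838 = x^3 + 48x^2 + 768x + 3258. Since g(x) = h(x + 16) where h(x) = x^3 - 838, and h is irreducible over Q (because 838 is not a perfect cube, so h has no rational root, and a monic cubic with no rational root is irreducible), g is also irreducible (irreducibility is preserved under the substitution x → x + 16). Hence m_α(x) = x^3 + 48x^2 + 768x + 3258.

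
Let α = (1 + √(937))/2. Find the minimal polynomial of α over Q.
m_α(x) = x^2 - x - 234

From 2α - 1 = √(937), squaring gives (2α - 1)^2 = 937, i.e. 4α^2 - 4α + 1 = 937, so α^2 - α + (1 - 937)/4 = 0. Since 937 ≡ 1 (mod 4), (1 - 937)/4 = -234 ∈ Z. The polynomial x^2 - x - 234 has discriminant 1 - 4·(-234) = 937, which is not a perfect square in Q (d = 937 is squarefree and ≠ 1), so x^2 - x - 234 is irreducible over Q. It is the minimal polynomial of α.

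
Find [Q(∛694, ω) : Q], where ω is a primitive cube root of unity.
[Q(∛694, ω) : Q] = 6

[Q(∛694):Q] = 3 (min poly x^3 - 694, irreducible since 694 is not a perfect cube). [Q(ω):Q] = 2 (min poly x^2 + x + 1). Since Q(∛694) ⊂ R and ω ∉ R, we have ω ∉ Q(∛694), so x^2 + x + 1 remains irreducible over Q(∛694) and [Q(∛694, ω) : Q(∛694)] = 2. By the tower law, [Q(∛694, ω) : Q] = 3 · 2 = 6. (In fact Q(∛694, ω) is the splitting field of x^3 - 694 over Q.)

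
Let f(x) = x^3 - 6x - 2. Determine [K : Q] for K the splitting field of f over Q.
[K : Q] = 6

By the rational root test, any rational root of the monic integer polynomial f(x) = x^3 - 6x - 2 must be an integer dividing the constant term -2, i.e. one of ±{1, 2}. Evaluating: f(1) = -7, f(-1) = 3, f(2) = -6, f(-2) = 2; none is 0, so f has no rational root and is therefore irreducible over Q (a cubic with no linear factor over a field is irreducible). For an irreducible cubic, the Galois group is A_3 or S_3 according as the discriminant disc(f) = -4a^3 - 27b^2 = -4·(-6)^3 - 27·(-2)^2 = 756 is or is not a square in Q. Here disc(f) = 756 is not a perfect square in Q, so the Galois group of f over Q is not contained in A_3 and must be all of S_3. The splitting field has degree |S_3| = 6 over Q, so [K : Q] = 6.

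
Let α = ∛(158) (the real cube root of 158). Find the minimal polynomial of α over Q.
m_α(x) = x^3 - 158

α satisfies α^3 = 158, so x^3 - 158 annihilates α. By the rational root test, a rational root p/q (in lowest terms) of x^3 - 158 would satisfy p^3 = 158 q^3, forcing q = 1 and p^3 = 158; but 158 is not a perfect cube, contradiction. A monic cubic over Q with no rational root is irreducible (any nontrivial factorization would include a linear factor). Hence x^3 - 158 is the minimal polynomial of α, and in particular [Q(α):Q] = 3.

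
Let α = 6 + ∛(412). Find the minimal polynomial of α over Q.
m_α(x) = x^3 - 18x^2 + 108x - 628

Set β = α - 6 = ∛(412), so β^3 = 412. Then (α - 6)^3 - 412 = 0, i.e. α is a root of g(x) = (x - 6)^3 - 412 = x^3 - 18x^2 + 108x - 628. Since g(x) = h(x - 6) where h(x) = x^3 - 412, and h is irreducible over Q (because 412 is not a perfect cube, so h has no rational root, and a monic cubic with no rational root is irreducible), g is also irreducible (irreducibility is preserved under the substitution x → x - 6). Hence m_α(x) = x^3 - 18x^2 + 108x - 628.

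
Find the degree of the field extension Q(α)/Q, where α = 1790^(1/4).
[Q(α):Q] = 4

α is a root of x^4 - 1790. By Eisenstein's criterion at the prime p = 2 (which divides the constant term 1790 but p^2 = 4 does not, since 1790 is squarefree), x^4 - 1790 is irreducible over Q. Hence [Q(α):Q] = 4.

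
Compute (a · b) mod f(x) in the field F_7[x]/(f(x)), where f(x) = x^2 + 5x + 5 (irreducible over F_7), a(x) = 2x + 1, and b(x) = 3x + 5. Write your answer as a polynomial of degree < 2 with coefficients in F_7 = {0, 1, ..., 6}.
a · b ≡ 4x + 3 (mod f(x))

Multiply in F_7[x]: a(x)·b(x) = (2x + 1)·(3x + 5) = 6x^2 + 6x + 5. This has degree ≥ 2, so divide by f(x) over F_7: 6x^2 + 6x + 5 = (6)·(x^2 + 5x + 5) + (4x + 3). Hence a·b ≡ 4x + 3 (mod f). (F_7[x]/(f) is a field with 7^2 = 49 elements since f is irreducible of degree 2.)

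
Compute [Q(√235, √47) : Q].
[Q(√235, √47) : Q] = 4

[Q(√235):Q] = 2 (min poly x^2 - 235, irreducible since 235 is squarefree > 1). For the top step, suppose √47 ∈ Q(√235), say √47 = c + d√235 with c, d ∈ Q. Squaring: 47 = c^2 + 235d^2 + 2cd√235. Since √235 ∉ Q this forces 2cd = 0. If d = 0 then √47 = c ∈ Q, contradicting 47 squarefree > 1. If c = 0 then 47 = 235d^2, so 235·47 = (235d)^2 is a perfect square in Q — but 235·47 = 11045 is not a perfect square (since 235 and 47 are distinct squarefree integers). Contradiction. Hence √47 ∉ Q(√235), so x^2 - 47 stays irreducible over Q(√235) and [Q(√235, √47) : Q(√235)] = 2. By the tower law, [Q(√235, √47) : Q] = 2 · 2 = 4.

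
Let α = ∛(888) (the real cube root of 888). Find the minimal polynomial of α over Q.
m_α(x) = x^3 - 888

α satisfies α^3 = 888, so x^3 - 888 annihilates α. By the rational root test, a rational root p/q (in lowest terms) of x^3 - 888 would satisfy p^3 = 888 q^3, forcing q = 1 and p^3 = 888; but 888 is not a perfect cube, contradiction. A monic cubic over Q with no rational root is irreducible (any nontrivial factorization would include a linear factor). Hence x^3 - 888 is the minimal polynomial of α, and in particular [Q(α):Q] = 3.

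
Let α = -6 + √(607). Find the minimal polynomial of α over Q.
m_α(x) = x^2 + 12x - 571

From α + 6 = √(607), squaring gives (α + 6)^2 = 607, i.e. α^2 + 12α + 36 = 607, so α^2 + 12α - 571 = 0. The discriminant of x^2 + 12x - 571 is (12)^2 - 4·(-571) = 144 + 2284 = 2428, and 4·(607) is not a perfect square in Q since 607 is squarefree and ≠ 1. Hence x^2 + 12x - 571 is irreducible over Q and is the minimal polynomial of α.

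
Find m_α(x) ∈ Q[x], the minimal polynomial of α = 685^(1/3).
m_α(x) = x^3 - 685

α satisfies α^3 = 685, so x^3 - 685 annihilates α. By the rational root test, a rational root p/q (in lowest terms) of x^3 - 685 would satisfy p^3 = 685 q^3, forcing q = 1 and p^3 = 685; but 685 is not a perfect cube, contradiction. A monic cubic over Q with no rational root is irreducible (any nontrivial factorization would include a linear factor). Hence x^3 - 685 is the minimal polynomial of α, and in particular [Q(α):Q] = 3.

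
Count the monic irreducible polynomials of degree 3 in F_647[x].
There are 90279792 monic irreducible polynomials of degree 3 over F_647

Each element of F_{647^3} that lies in no proper subfield is a root of exactly one monic irreducible of degree 3 over F_647, and each such polynomial has 3 distinct roots in F_{647^3}. By Möbius inversion the count is N_647(3) = (1/3) Σ_{d|3} μ(3/d) · 647^d = (1/3)(μ(3)·647^1 + μ(1)·647^3) = 270839376/3 = 90279792.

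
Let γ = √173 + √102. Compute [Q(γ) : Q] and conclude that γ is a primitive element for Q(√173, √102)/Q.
[Q(γ) : Q] = 4 (equivalently, Q(γ) = Q(√173, √102))

Obviously Q(γ) ⊆ Q(√173, √102), and [Q(√173, √102):Q] = 4 (since 173, 102 are distinct squarefree integers > 1 with 17646 not a perfect square). To show equality we compute the minimal polynomial of γ. From γ = √173 + √102: γ^2 = 173 + 2√(17646) + 102 = 275 + 2√(17646), so γ^2 - 275 = 2√(17646); squaring, (γ^2 - 275)^2 = 4·17646, i.e. γ^4 - 550γ^2 + 75625 - 70584 = 0, i.e. γ^4 - 550γ^2 + 5041 = 0. So γ is a root of x^4 - 550x^2 + 5041. This polynomial is irreducible over Q: it has no rational root (each ±√173 ± √102 is irrational), and any factorization into two quadratics over Q would force √(17646) ∈ Q (pairing opposite roots) or √173, √102 ∈ Q (other pairings), all impossible. Hence [Q(γ):Q] = 4 = [Q(√173, √102):Q], so Q(γ) = Q(√173, √102).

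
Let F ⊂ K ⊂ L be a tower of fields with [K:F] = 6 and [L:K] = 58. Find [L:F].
[L:F] = 348

The tower law says that for any tower of field extensions F ⊂ K ⊂ L with finite degrees, [L:F] = [L:K] · [K:F]. Here this gives [L:F] = 58 · 6 = 348.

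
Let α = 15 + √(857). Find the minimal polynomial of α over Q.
m_α(x) = x^2 - 30x - 632

From α - 15 = √(857), squaring gives (α - 15)^2 = 857, i.e. α^2 - 30α + 225 = 857, so α^2 - 30α - 632 = 0. The discriminant of x^2 - 30x - 632 is (-30)^2 - 4·(-632) = 900 + 2528 = 3428, and 4·(857) is not a perfect square in Q since 857 is squarefree and ≠ 1. Hence x^2 - 30x - 632 is irreducible over Q and is the minimal polynomial of α.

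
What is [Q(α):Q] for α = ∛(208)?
[Q(α):Q] = 3

The minimal polynomial of α is x^3 - 208, irreducible over Q since 208 is not a perfect cube (so x^3 - 208 has no rational root). Hence [Q(α):Q] = deg(m_α) = 3.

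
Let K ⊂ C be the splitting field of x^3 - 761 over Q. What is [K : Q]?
[K : Q] = 6

The roots of x^3 - 761 are ∛761, ω∛761, ω^2∛761 where ω = e^(2πi/3) is a primitive cube root of unity, so K = Q(∛761, ω). Now [Q(∛761):Q] = 3 (since 761 is not a perfect cube, x^3 - 761 is irreducible) and [Q(ω):Q] = 2. Both 2 and 3 divide [K:Q], and [K:Q] ≤ 3·2 = 6, so [K:Q] = 6. (Equivalently: Q(∛761) ⊂ R but ω ∉ R, so [K : Q(∛761)] = 2.)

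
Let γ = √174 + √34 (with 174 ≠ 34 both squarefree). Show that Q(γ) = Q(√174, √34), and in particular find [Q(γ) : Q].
[Q(γ) : Q] = 4 (equivalently, Q(γ) = Q(√174, √34))

Obviously Q(γ) ⊆ Q(√174, √34), and [Q(√174, √34):Q] = 4 (since 174, 34 are distinct squarefree integers > 1 with 5916 not a perfect square). To show equality we compute the minimal polynomial of γ. From γ = √174 + √34: γ^2 = 174 + 2√(5916) + 34 = 208 + 2√(5916), so γ^2 - 208 = 2√(5916); squaring, (γ^2 - 208)^2 = 4·5916, i.e. γ^4 - 416γ^2 + 43264 - 23664 = 0, i.e. γ^4 - 416γ^2 + 19600 = 0. So γ is a root of x^4 - 416x^2 + 19600. This polynomial is irreducible over Q: it has no rational root (each ±√174 ± √34 is irrational), and any factorization into two quadratics over Q would force √(5916) ∈ Q (pairing opposite roots) or √174, √34 ∈ Q (other pairings), all impossible. Hence [Q(γ):Q] = 4 = [Q(√174, √34):Q], so Q(γ) = Q(√174, √34).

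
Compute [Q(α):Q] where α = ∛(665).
[Q(α):Q] = 3

The minimal polynomial of α is x^3 - 665, irreducible over Q since 665 is not a perfect cube (so x^3 - 665 has no rational root). Hence [Q(α):Q] = deg(m_α) = 3.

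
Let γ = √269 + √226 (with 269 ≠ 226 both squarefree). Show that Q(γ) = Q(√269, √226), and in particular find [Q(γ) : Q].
[Q(γ) : Q] = 4 (equivalently, Q(γ) = Q(√269, √226))

Obviously Q(γ) ⊆ Q(√269, √226), and [Q(√269, √226):Q] = 4 (since 269, 226 are distinct squarefree integers > 1 with 60794 not a perfect square). To show equality we compute the minimal polynomial of γ. From γ = √269 + √226: γ^2 = 269 + 2√(60794) + 226 = 495 + 2√(60794), so γ^2 - 495 = 2√(60794); squaring, (γ^2 - 495)^2 = 4·60794, i.e. γ^4 - 990γ^2 + 245025 - 243176 = 0, i.e. γ^4 - 990γ^2 + 1849 = 0. So γ is a root of x^4 - 990x^2 + 1849. This polynomial is irreducible over Q: it has no rational root (each ±√269 ± √226 is irrational), and any factorization into two quadratics over Q would force √(60794) ∈ Q (pairing opposite roots) or √269, √226 ∈ Q (other pairings), all impossible. Hence [Q(γ):Q] = 4 = [Q(√269, √226):Q], so Q(γ) = Q(√269, √226).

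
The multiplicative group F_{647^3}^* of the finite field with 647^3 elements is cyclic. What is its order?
|F_{647^3}^*| = 270840022

F_{647^3} has 647^3 = 270840023 elements; its multiplicative group consists of all nonzero elements, so |F_{647^3}^*| = 270840023 - 1 = 270840022. (It is cyclic since any finite subgroup of the multiplicative group of a field is cyclic.)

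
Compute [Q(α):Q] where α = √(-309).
[Q(α):Q] = 2

[Q(α):Q] equals the degree of the minimal polynomial of α. Here α^2 = -309 and x^2 + 309 is irreducible (d = -309 is squarefree, ≠ 1, hence not a square), so deg(m_α) = 2. Thus [Q(α):Q] = 2.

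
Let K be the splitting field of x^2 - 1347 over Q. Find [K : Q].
[K : Q] = 2

f(x) = x^2 - 1347 factors as (x - √1347)(x + √1347). The splitting field is K = Q(√1347). Since 1347 is squarefree and > 1, it is not a perfect square, so x^2 - 1347 is irreducible over Q and [Q(√1347) : Q] = 2. Hence [K : Q] = 2.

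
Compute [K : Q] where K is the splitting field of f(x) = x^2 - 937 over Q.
[K : Q] = 2

f(x) = x^2 - 937 factors as (x - √937)(x + √937). The splitting field is K = Q(√937). Since 937 is squarefree and > 1, it is not a perfect square, so x^2 - 937 is irreducible over Q and [Q(√937) : Q] = 2. Hence [K : Q] = 2.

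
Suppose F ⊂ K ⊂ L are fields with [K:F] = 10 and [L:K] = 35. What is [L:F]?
[L:F] = 350

The tower law says that for any tower of field extensions F ⊂ K ⊂ L with finite degrees, [L:F] = [L:K] · [K:F]. Here this gives [L:F] = 35 · 10 = 350.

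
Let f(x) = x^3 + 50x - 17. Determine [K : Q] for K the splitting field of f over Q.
[K : Q] = 6

By the rational root test, any rational root of the monic integer polynomial f(x) = x^3 + 50x - 17 must be an integer dividing the constant term -17, i.e. one of ±{1, 17}. Evaluating: f(1) = 34, f(-1) = -68, f(17) = 5746, f(-17) = -5780; none is 0, so f has no rational root and is therefore irreducible over Q (a cubic with no linear factor over a field is irreducible). For an irreducible cubic, the Galois group is A_3 or S_3 according as the discriminant disc(f) = -4a^3 - 27b^2 = -4·(50)^3 - 27·(-17)^2 = -507803 is or is not a square in Q. Here disc(f) = -507803 is not a perfect square in Q, so the Galois group of f over Q is not contained in A_3 and must be all of S_3. The splitting field has degree |S_3| = 6 over Q, so [K : Q] = 6.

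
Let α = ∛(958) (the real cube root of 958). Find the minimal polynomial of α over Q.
m_α(x) = x^3 - 958

α satisfies α^3 = 958, so x^3 - 958 annihilates α. By the rational root test, a rational root p/q (in lowest terms) of x^3 - 958 would satisfy p^3 = 958 q^3, forcing q = 1 and p^3 = 958; but 958 is not a perfect cube, contradiction. A monic cubic over Q with no rational root is irreducible (any nontrivial factorization would include a linear factor). Hence x^3 - 958 is the minimal polynomial of α, and in particular [Q(α):Q] = 3.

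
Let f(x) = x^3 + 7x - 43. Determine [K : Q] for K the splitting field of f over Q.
[K : Q] = 6

By the rational root test, any rational root of the monic integer polynomial f(x) = x^3 + 7x - 43 must be an integer dividing the constant term -43, i.e. one of ±{1, 43}. Evaluating: f(1) = -35, f(-1) = -51, f(43) = 79765, f(-43) = -79851; none is 0, so f has no rational root and is therefore irreducible over Q (a cubic with no linear factor over a field is irreducible). For an irreducible cubic, the Galois group is A_3 or S_3 according as the discriminant disc(f) = -4a^3 - 27b^2 = -4·(7)^3 - 27·(-43)^2 = -51295 is or is not a square in Q. Here disc(f) = -51295 is not a perfect square in Q, so the Galois group of f over Q is not contained in A_3 and must be all of S_3. The splitting field has degree |S_3| = 6 over Q, so [K : Q] = 6.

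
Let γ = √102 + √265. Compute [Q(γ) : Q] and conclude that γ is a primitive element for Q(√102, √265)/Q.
[Q(γ) : Q] = 4 (equivalently, Q(γ) = Q(√102, √265))

Obviously Q(γ) ⊆ Q(√102, √265), and [Q(√102, √265):Q] = 4 (since 102, 265 are distinct squarefree integers > 1 with 27030 not a perfect square). To show equality we compute the minimal polynomial of γ. From γ = √102 + √265: γ^2 = 102 + 2√(27030) + 265 = 367 + 2√(27030), so γ^2 - 367 = 2√(27030); squaring, (γ^2 - 367)^2 = 4·27030, i.e. γ^4 - 734γ^2 + 134689 - 108120 = 0, i.e. γ^4 - 734γ^2 + 26569 = 0. So γ is a root of x^4 - 734x^2 + 26569. This polynomial is irreducible over Q: it has no rational root (each ±√102 ± √265 is irrational), and any factorization into two quadratics over Q would force √(27030) ∈ Q (pairing opposite roots) or √102, √265 ∈ Q (other pairings), all impossible. Hence [Q(γ):Q] = 4 = [Q(√102, √265):Q], so Q(γ) = Q(√102, √265).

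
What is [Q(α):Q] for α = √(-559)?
[Q(α):Q] = 2

[Q(α):Q] equals the degree of the minimal polynomial of α. Here α^2 = -559 and x^2 + 559 is irreducible (d = -559 is squarefree, ≠ 1, hence not a square), so deg(m_α) = 2. Thus [Q(α):Q] = 2.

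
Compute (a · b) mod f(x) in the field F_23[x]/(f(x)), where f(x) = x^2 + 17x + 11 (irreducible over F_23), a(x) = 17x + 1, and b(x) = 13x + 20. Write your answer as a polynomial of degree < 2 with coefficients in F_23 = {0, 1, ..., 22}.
a · b ≡ 4 (mod f(x))

Multiply in F_23[x]: a(x)·b(x) = (17x + 1)·(13x + 20) = 14x^2 + 8x + 20. This has degree ≥ 2, so divide by f(x) over F_23: 14x^2 + 8x + 20 = (14)·(x^2 + 17x + 11) + (4). Hence a·b ≡ 4 (mod f). (F_23[x]/(f) is a field with 23^2 = 529 elements since f is irreducible of degree 2.)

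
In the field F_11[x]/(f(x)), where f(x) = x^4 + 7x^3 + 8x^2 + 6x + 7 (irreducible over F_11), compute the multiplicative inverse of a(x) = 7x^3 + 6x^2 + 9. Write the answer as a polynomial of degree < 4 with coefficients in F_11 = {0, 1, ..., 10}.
a(x)^(-1) ≡ 7x^2 + 5x + 1 (mod f(x))

Since f is irreducible over F_11, F_11[x]/(f) is a field and a(x) ≠ 0 has an inverse. Apply the extended Euclidean algorithm to f(x) and a(x) in F_11[x]: f(x) = (8x + 2)·a(x) + (7x^2);  a(x) = (x + 4)·(7x^2) + (9). The last nonzero remainder is the constant 9 = gcd(f, a) in F_11. Back-substituting through the division chain expresses 9 = s(x)·a(x) + t(x)·f(x) with s(x) ≡ 8x^2 + x + 9 (mod f), so (8x^2 + x + 9)·a(x) ≡ 9 (mod f). Multiplying by 9^(-1) ≡ 5 in F_11 gives a(x)^(-1) ≡ 5·(8x^2 + x + 9) ≡ 7x^2 + 5x + 1 (mod f). Check: (7x^3 + 6x^2 + 9)·(7x^2 + 5x + 1) = 5x^5 + 4x^3 + 3x^2 + x + 9 ≡ 1 (mod x^4 + 7x^3 + 8x^2 + 6x + 7).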